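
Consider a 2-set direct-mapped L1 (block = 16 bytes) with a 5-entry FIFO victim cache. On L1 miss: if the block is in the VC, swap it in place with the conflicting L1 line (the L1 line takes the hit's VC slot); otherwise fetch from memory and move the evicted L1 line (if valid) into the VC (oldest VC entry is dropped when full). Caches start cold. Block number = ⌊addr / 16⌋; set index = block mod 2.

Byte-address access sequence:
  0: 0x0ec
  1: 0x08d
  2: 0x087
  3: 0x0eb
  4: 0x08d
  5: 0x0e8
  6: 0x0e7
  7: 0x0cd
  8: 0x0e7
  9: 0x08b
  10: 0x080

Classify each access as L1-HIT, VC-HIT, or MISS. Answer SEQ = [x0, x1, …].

SEQ = [MISS, MISS, L1-HIT, VC-HIT, VC-HIT, VC-HIT, L1-HIT, MISS, VC-HIT, VC-HIT, L1-HIT]

0: 0xec (blk 14, set 0) → MISS  vc=[]
1: 0x8d (blk 8, set 0) → MISS  vc=[14]
2: 0x87 (blk 8, set 0) → L1-HIT  vc=[14]
3: 0xeb (blk 14, set 0) → VC-HIT  vc=[8]
4: 0x8d (blk 8, set 0) → VC-HIT  vc=[14]
5: 0xe8 (blk 14, set 0) → VC-HIT  vc=[8]
6: 0xe7 (blk 14, set 0) → L1-HIT  vc=[8]
7: 0xcd (blk 12, set 0) → MISS  vc=[8, 14]
8: 0xe7 (blk 14, set 0) → VC-HIT  vc=[8, 12]
9: 0x8b (blk 8, set 0) → VC-HIT  vc=[14, 12]
10: 0x80 (blk 8, set 0) → L1-HIT  vc=[14, 12]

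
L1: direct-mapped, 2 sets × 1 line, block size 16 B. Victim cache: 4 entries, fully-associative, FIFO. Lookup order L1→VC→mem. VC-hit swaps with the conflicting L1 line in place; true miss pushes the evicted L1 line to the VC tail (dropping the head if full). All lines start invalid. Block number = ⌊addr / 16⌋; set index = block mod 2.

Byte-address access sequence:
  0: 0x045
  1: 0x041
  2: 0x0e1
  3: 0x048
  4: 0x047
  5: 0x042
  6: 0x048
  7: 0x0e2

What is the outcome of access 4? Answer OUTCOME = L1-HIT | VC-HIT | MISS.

  [0] addr=0x45 blk=4 s=0: MISS | VC []
  [1] addr=0x41 blk=4 s=0: L1-HIT | VC []
  [2] addr=0xe1 blk=14 s=0: MISS | VC [4]
  [3] addr=0x48 blk=4 s=0: VC-HIT | VC [14]
  [4] addr=0x47 blk=4 s=0: L1-HIT | VC [14]
  [5] addr=0x42 blk=4 s=0: L1-HIT | VC [14]
  [6] addr=0x48 blk=4 s=0: L1-HIT | VC [14]
  [7] addr=0xe2 blk=14 s=0: VC-HIT | VC [4]

OUTCOME = L1-HIT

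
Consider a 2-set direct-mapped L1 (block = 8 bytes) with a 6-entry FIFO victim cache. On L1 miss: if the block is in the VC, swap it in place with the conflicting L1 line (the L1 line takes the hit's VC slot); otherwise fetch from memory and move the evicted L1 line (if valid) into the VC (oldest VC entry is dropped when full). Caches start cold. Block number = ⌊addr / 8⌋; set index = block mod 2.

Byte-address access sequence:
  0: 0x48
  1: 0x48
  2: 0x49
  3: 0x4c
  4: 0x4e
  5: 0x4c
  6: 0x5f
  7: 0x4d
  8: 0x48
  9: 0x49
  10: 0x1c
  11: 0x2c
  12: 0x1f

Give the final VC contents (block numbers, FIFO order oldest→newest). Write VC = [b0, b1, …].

0: 0x48 (blk 9, set 1) → MISS  vc=[]
1: 0x48 (blk 9, set 1) → L1-HIT  vc=[]
2: 0x49 (blk 9, set 1) → L1-HIT  vc=[]
3: 0x4c (blk 9, set 1) → L1-HIT  vc=[]
4: 0x4e (blk 9, set 1) → L1-HIT  vc=[]
5: 0x4c (blk 9, set 1) → L1-HIT  vc=[]
6: 0x5f (blk 11, set 1) → MISS  vc=[9]
7: 0x4d (blk 9, set 1) → VC-HIT  vc=[11]
8: 0x48 (blk 9, set 1) → L1-HIT  vc=[11]
9: 0x49 (blk 9, set 1) → L1-HIT  vc=[11]
10: 0x1c (blk 3, set 1) → MISS  vc=[11, 9]
11: 0x2c (blk 5, set 1) → MISS  vc=[11, 9, 3]
12: 0x1f (blk 3, set 1) → VC-HIT  vc=[11, 9, 5]

VC = [11, 9, 5]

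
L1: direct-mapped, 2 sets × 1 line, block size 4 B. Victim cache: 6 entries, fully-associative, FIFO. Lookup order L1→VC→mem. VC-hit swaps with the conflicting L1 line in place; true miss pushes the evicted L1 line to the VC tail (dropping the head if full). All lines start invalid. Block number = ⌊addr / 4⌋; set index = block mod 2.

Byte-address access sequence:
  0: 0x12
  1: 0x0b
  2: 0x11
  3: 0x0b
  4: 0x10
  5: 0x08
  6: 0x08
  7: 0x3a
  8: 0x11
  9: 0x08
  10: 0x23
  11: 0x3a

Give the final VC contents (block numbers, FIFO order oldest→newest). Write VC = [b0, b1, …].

  [0] addr=0x12 blk=4 s=0: MISS | VC []
  [1] addr=0xb blk=2 s=0: MISS | VC [4]
  [2] addr=0x11 blk=4 s=0: VC-HIT | VC [2]
  [3] addr=0xb blk=2 s=0: VC-HIT | VC [4]
  [4] addr=0x10 blk=4 s=0: VC-HIT | VC [2]
  [5] addr=0x8 blk=2 s=0: VC-HIT | VC [4]
  [6] addr=0x8 blk=2 s=0: L1-HIT | VC [4]
  [7] addr=0x3a blk=14 s=0: MISS | VC [4, 2]
  [8] addr=0x11 blk=4 s=0: VC-HIT | VC [14, 2]
  [9] addr=0x8 blk=2 s=0: VC-HIT | VC [14, 4]
  [10] addr=0x23 blk=8 s=0: MISS | VC [14, 4, 2]
  [11] addr=0x3a blk=14 s=0: VC-HIT | VC [8, 4, 2]

VC = [8, 4, 2]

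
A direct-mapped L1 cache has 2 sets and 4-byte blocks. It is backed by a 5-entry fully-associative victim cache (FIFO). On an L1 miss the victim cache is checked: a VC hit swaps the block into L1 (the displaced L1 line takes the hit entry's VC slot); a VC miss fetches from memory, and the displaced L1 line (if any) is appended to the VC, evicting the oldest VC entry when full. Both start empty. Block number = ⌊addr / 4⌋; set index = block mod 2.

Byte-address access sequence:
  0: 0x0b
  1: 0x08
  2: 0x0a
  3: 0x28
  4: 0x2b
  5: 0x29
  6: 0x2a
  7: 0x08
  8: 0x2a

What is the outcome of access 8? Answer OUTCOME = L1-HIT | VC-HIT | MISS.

0: 0xb (blk 2, set 0) → MISS  vc=[]
1: 0x8 (blk 2, set 0) → L1-HIT  vc=[]
2: 0xa (blk 2, set 0) → L1-HIT  vc=[]
3: 0x28 (blk 10, set 0) → MISS  vc=[2]
4: 0x2b (blk 10, set 0) → L1-HIT  vc=[2]
5: 0x29 (blk 10, set 0) → L1-HIT  vc=[2]
6: 0x2a (blk 10, set 0) → L1-HIT  vc=[2]
7: 0x8 (blk 2, set 0) → VC-HIT  vc=[10]
8: 0x2a (blk 10, set 0) → VC-HIT  vc=[2]

OUTCOME = VC-HIT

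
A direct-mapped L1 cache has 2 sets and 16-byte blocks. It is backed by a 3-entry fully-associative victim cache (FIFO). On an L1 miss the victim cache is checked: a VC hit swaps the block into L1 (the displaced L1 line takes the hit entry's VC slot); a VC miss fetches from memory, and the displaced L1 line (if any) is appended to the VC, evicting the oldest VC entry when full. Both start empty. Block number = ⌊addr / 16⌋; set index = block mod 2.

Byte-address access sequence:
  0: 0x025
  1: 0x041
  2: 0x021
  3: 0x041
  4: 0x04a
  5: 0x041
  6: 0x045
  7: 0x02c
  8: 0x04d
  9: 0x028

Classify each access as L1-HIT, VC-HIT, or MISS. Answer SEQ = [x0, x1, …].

SEQ = [MISS, MISS, VC-HIT, VC-HIT, L1-HIT, L1-HIT, L1-HIT, VC-HIT, VC-HIT, VC-HIT]

0: 0x25 (blk 2, set 0) → MISS  vc=[]
1: 0x41 (blk 4, set 0) → MISS  vc=[2]
2: 0x21 (blk 2, set 0) → VC-HIT  vc=[4]
3: 0x41 (blk 4, set 0) → VC-HIT  vc=[2]
4: 0x4a (blk 4, set 0) → L1-HIT  vc=[2]
5: 0x41 (blk 4, set 0) → L1-HIT  vc=[2]
6: 0x45 (blk 4, set 0) → L1-HIT  vc=[2]
7: 0x2c (blk 2, set 0) → VC-HIT  vc=[4]
8: 0x4d (blk 4, set 0) → VC-HIT  vc=[2]
9: 0x28 (blk 2, set 0) → VC-HIT  vc=[4]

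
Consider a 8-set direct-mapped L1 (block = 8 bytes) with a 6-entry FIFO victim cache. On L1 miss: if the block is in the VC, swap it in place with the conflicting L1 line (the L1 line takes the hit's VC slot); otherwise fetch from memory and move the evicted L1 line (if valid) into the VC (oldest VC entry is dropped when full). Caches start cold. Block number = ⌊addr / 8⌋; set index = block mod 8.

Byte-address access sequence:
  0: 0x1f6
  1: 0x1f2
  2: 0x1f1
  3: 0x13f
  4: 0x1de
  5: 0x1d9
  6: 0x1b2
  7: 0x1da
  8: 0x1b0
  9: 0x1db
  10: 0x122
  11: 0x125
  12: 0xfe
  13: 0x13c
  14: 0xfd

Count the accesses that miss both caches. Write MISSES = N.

#0 0x1f6→b62/s6 MISS; vc=[]
#1 0x1f2→b62/s6 L1-HIT; vc=[]
#2 0x1f1→b62/s6 L1-HIT; vc=[]
#3 0x13f→b39/s7 MISS; vc=[]
#4 0x1de→b59/s3 MISS; vc=[]
#5 0x1d9→b59/s3 L1-HIT; vc=[]
#6 0x1b2→b54/s6 MISS; vc=[62]
#7 0x1da→b59/s3 L1-HIT; vc=[62]
#8 0x1b0→b54/s6 L1-HIT; vc=[62]
#9 0x1db→b59/s3 L1-HIT; vc=[62]
#10 0x122→b36/s4 MISS; vc=[62]
#11 0x125→b36/s4 L1-HIT; vc=[62]
#12 0xfe→b31/s7 MISS; vc=[62,39]
#13 0x13c→b39/s7 VC-HIT; vc=[62,31]
#14 0xfd→b31/s7 VC-HIT; vc=[62,39]

MISSES = 6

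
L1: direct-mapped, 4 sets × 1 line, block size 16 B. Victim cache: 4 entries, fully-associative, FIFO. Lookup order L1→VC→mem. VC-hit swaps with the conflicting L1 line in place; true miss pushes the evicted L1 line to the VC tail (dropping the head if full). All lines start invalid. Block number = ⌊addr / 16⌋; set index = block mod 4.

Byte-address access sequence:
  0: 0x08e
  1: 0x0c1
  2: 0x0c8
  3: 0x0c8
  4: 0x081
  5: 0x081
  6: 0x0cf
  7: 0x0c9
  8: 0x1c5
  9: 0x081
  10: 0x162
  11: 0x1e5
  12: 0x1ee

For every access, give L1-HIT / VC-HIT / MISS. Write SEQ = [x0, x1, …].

0: 0x8e (blk 8, set 0) → MISS  vc=[]
1: 0xc1 (blk 12, set 0) → MISS  vc=[8]
2: 0xc8 (blk 12, set 0) → L1-HIT  vc=[8]
3: 0xc8 (blk 12, set 0) → L1-HIT  vc=[8]
4: 0x81 (blk 8, set 0) → VC-HIT  vc=[12]
5: 0x81 (blk 8, set 0) → L1-HIT  vc=[12]
6: 0xcf (blk 12, set 0) → VC-HIT  vc=[8]
7: 0xc9 (blk 12, set 0) → L1-HIT  vc=[8]
8: 0x1c5 (blk 28, set 0) → MISS  vc=[8, 12]
9: 0x81 (blk 8, set 0) → VC-HIT  vc=[28, 12]
10: 0x162 (blk 22, set 2) → MISS  vc=[28, 12]
11: 0x1e5 (blk 30, set 2) → MISS  vc=[28, 12, 22]
12: 0x1ee (blk 30, set 2) → L1-HIT  vc=[28, 12, 22]

SEQ = [MISS, MISS, L1-HIT, L1-HIT, VC-HIT, L1-HIT, VC-HIT, L1-HIT, MISS, VC-HIT, MISS, MISS, L1-HIT]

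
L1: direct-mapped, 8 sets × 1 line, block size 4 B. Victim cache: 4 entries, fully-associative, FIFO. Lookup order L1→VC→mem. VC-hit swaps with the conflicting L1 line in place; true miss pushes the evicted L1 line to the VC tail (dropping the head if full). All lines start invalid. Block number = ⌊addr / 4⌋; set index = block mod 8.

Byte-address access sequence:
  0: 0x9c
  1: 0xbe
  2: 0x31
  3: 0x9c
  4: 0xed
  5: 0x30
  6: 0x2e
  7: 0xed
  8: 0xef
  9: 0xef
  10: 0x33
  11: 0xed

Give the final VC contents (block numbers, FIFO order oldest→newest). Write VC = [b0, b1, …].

VC = [47, 11]

  [0] addr=0x9c blk=39 s=7: MISS | VC []
  [1] addr=0xbe blk=47 s=7: MISS | VC [39]
  [2] addr=0x31 blk=12 s=4: MISS | VC [39]
  [3] addr=0x9c blk=39 s=7: VC-HIT | VC [47]
  [4] addr=0xed blk=59 s=3: MISS | VC [47]
  [5] addr=0x30 blk=12 s=4: L1-HIT | VC [47]
  [6] addr=0x2e blk=11 s=3: MISS | VC [47, 59]
  [7] addr=0xed blk=59 s=3: VC-HIT | VC [47, 11]
  [8] addr=0xef blk=59 s=3: L1-HIT | VC [47, 11]
  [9] addr=0xef blk=59 s=3: L1-HIT | VC [47, 11]
  [10] addr=0x33 blk=12 s=4: L1-HIT | VC [47, 11]
  [11] addr=0xed blk=59 s=3: L1-HIT | VC [47, 11]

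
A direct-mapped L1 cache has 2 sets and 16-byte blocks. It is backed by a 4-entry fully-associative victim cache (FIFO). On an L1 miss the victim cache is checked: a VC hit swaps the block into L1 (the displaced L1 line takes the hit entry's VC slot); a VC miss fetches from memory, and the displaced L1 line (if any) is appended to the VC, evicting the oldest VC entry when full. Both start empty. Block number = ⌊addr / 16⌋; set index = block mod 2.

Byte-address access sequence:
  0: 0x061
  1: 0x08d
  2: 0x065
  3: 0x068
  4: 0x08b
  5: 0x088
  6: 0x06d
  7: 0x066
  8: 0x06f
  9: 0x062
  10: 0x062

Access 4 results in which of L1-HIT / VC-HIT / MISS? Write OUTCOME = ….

#0 0x61→b6/s0 MISS; vc=[]
#1 0x8d→b8/s0 MISS; vc=[6]
#2 0x65→b6/s0 VC-HIT; vc=[8]
#3 0x68→b6/s0 L1-HIT; vc=[8]
#4 0x8b→b8/s0 VC-HIT; vc=[6]
#5 0x88→b8/s0 L1-HIT; vc=[6]
#6 0x6d→b6/s0 VC-HIT; vc=[8]
#7 0x66→b6/s0 L1-HIT; vc=[8]
#8 0x6f→b6/s0 L1-HIT; vc=[8]
#9 0x62→b6/s0 L1-HIT; vc=[8]
#10 0x62→b6/s0 L1-HIT; vc=[8]

OUTCOME = VC-HIT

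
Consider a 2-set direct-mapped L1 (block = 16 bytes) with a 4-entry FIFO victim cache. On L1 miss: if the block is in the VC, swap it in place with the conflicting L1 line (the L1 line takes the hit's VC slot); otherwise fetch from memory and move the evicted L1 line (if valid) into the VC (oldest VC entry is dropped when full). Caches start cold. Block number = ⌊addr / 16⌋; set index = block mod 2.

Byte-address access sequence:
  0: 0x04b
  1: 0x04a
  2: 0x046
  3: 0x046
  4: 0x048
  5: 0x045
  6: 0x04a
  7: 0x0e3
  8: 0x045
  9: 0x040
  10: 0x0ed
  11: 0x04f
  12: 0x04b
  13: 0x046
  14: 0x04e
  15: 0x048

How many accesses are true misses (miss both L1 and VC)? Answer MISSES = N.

MISSES = 2

  [0] addr=0x4b blk=4 s=0: MISS | VC []
  [1] addr=0x4a blk=4 s=0: L1-HIT | VC []
  [2] addr=0x46 blk=4 s=0: L1-HIT | VC []
  [3] addr=0x46 blk=4 s=0: L1-HIT | VC []
  [4] addr=0x48 blk=4 s=0: L1-HIT | VC []
  [5] addr=0x45 blk=4 s=0: L1-HIT | VC []
  [6] addr=0x4a blk=4 s=0: L1-HIT | VC []
  [7] addr=0xe3 blk=14 s=0: MISS | VC [4]
  [8] addr=0x45 blk=4 s=0: VC-HIT | VC [14]
  [9] addr=0x40 blk=4 s=0: L1-HIT | VC [14]
  [10] addr=0xed blk=14 s=0: VC-HIT | VC [4]
  [11] addr=0x4f blk=4 s=0: VC-HIT | VC [14]
  [12] addr=0x4b blk=4 s=0: L1-HIT | VC [14]
  [13] addr=0x46 blk=4 s=0: L1-HIT | VC [14]
  [14] addr=0x4e blk=4 s=0: L1-HIT | VC [14]
  [15] addr=0x48 blk=4 s=0: L1-HIT | VC [14]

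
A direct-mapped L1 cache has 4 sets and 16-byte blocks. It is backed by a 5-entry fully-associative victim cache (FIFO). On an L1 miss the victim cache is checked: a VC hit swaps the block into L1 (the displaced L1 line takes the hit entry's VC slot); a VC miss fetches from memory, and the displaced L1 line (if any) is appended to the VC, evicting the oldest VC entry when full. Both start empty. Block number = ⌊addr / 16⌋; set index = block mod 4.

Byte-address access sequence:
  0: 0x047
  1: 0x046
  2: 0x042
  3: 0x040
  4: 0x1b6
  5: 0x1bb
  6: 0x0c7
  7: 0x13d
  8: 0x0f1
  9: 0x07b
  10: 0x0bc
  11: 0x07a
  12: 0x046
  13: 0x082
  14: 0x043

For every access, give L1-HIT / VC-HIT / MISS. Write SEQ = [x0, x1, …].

SEQ = [MISS, L1-HIT, L1-HIT, L1-HIT, MISS, L1-HIT, MISS, MISS, MISS, MISS, MISS, VC-HIT, VC-HIT, MISS, VC-HIT]

#0 0x47→b4/s0 MISS; vc=[]
#1 0x46→b4/s0 L1-HIT; vc=[]
#2 0x42→b4/s0 L1-HIT; vc=[]
#3 0x40→b4/s0 L1-HIT; vc=[]
#4 0x1b6→b27/s3 MISS; vc=[]
#5 0x1bb→b27/s3 L1-HIT; vc=[]
#6 0xc7→b12/s0 MISS; vc=[4]
#7 0x13d→b19/s3 MISS; vc=[4,27]
#8 0xf1→b15/s3 MISS; vc=[4,27,19]
#9 0x7b→b7/s3 MISS; vc=[4,27,19,15]
#10 0xbc→b11/s3 MISS; vc=[4,27,19,15,7]
#11 0x7a→b7/s3 VC-HIT; vc=[4,27,19,15,11]
#12 0x46→b4/s0 VC-HIT; vc=[12,27,19,15,11]
#13 0x82→b8/s0 MISS; vc=[27,19,15,11,4]
#14 0x43→b4/s0 VC-HIT; vc=[27,19,15,11,8]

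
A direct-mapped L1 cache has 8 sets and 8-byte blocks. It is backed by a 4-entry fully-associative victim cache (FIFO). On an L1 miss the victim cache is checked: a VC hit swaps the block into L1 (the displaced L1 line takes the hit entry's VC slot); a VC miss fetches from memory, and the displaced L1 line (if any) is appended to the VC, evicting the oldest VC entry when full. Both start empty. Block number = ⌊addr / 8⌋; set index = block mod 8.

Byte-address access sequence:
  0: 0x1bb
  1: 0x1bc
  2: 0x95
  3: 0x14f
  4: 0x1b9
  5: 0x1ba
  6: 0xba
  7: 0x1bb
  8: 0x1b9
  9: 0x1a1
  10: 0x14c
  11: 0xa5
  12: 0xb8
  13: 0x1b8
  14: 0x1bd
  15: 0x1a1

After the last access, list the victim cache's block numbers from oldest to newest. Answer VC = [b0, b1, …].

#0 0x1bb→b55/s7 MISS; vc=[]
#1 0x1bc→b55/s7 L1-HIT; vc=[]
#2 0x95→b18/s2 MISS; vc=[]
#3 0x14f→b41/s1 MISS; vc=[]
#4 0x1b9→b55/s7 L1-HIT; vc=[]
#5 0x1ba→b55/s7 L1-HIT; vc=[]
#6 0xba→b23/s7 MISS; vc=[55]
#7 0x1bb→b55/s7 VC-HIT; vc=[23]
#8 0x1b9→b55/s7 L1-HIT; vc=[23]
#9 0x1a1→b52/s4 MISS; vc=[23]
#10 0x14c→b41/s1 L1-HIT; vc=[23]
#11 0xa5→b20/s4 MISS; vc=[23,52]
#12 0xb8→b23/s7 VC-HIT; vc=[55,52]
#13 0x1b8→b55/s7 VC-HIT; vc=[23,52]
#14 0x1bd→b55/s7 L1-HIT; vc=[23,52]
#15 0x1a1→b52/s4 VC-HIT; vc=[23,20]

VC = [23, 20]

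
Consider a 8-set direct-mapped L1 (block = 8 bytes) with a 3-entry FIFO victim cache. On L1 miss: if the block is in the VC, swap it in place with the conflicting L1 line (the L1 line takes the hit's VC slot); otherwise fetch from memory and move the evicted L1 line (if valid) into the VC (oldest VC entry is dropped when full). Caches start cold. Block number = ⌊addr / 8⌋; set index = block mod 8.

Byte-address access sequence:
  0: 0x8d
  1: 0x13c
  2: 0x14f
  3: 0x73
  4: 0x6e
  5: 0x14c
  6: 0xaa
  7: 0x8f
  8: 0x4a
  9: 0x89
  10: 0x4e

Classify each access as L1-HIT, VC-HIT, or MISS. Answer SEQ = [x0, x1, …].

SEQ = [MISS, MISS, MISS, MISS, MISS, L1-HIT, MISS, VC-HIT, MISS, VC-HIT, VC-HIT]

#0 0x8d→b17/s1 MISS; vc=[]
#1 0x13c→b39/s7 MISS; vc=[]
#2 0x14f→b41/s1 MISS; vc=[17]
#3 0x73→b14/s6 MISS; vc=[17]
#4 0x6e→b13/s5 MISS; vc=[17]
#5 0x14c→b41/s1 L1-HIT; vc=[17]
#6 0xaa→b21/s5 MISS; vc=[17,13]
#7 0x8f→b17/s1 VC-HIT; vc=[41,13]
#8 0x4a→b9/s1 MISS; vc=[41,13,17]
#9 0x89→b17/s1 VC-HIT; vc=[41,13,9]
#10 0x4e→b9/s1 VC-HIT; vc=[41,13,17]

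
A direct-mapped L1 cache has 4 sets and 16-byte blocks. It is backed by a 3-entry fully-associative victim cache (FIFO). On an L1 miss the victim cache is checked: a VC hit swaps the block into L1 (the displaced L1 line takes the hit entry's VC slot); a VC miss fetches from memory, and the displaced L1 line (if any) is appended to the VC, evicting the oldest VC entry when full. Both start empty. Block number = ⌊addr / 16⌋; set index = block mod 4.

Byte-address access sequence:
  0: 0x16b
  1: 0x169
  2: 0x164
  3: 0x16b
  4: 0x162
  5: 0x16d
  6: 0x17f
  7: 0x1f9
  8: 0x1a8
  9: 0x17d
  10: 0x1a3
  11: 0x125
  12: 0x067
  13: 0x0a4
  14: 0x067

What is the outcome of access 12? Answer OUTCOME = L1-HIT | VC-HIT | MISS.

#0 0x16b→b22/s2 MISS; vc=[]
#1 0x169→b22/s2 L1-HIT; vc=[]
#2 0x164→b22/s2 L1-HIT; vc=[]
#3 0x16b→b22/s2 L1-HIT; vc=[]
#4 0x162→b22/s2 L1-HIT; vc=[]
#5 0x16d→b22/s2 L1-HIT; vc=[]
#6 0x17f→b23/s3 MISS; vc=[]
#7 0x1f9→b31/s3 MISS; vc=[23]
#8 0x1a8→b26/s2 MISS; vc=[23,22]
#9 0x17d→b23/s3 VC-HIT; vc=[31,22]
#10 0x1a3→b26/s2 L1-HIT; vc=[31,22]
#11 0x125→b18/s2 MISS; vc=[31,22,26]
#12 0x67→b6/s2 MISS; vc=[22,26,18]
#13 0xa4→b10/s2 MISS; vc=[26,18,6]
#14 0x67→b6/s2 VC-HIT; vc=[26,18,10]

OUTCOME = MISS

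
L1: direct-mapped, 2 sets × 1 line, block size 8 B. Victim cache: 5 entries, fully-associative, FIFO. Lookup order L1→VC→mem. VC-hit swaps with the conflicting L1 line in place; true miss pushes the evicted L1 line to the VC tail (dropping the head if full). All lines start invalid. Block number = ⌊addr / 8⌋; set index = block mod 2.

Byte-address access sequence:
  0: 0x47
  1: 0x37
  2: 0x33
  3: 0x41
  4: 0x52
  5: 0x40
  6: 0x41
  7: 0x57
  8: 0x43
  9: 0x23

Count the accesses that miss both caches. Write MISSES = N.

MISSES = 4

#0 0x47→b8/s0 MISS; vc=[]
#1 0x37→b6/s0 MISS; vc=[8]
#2 0x33→b6/s0 L1-HIT; vc=[8]
#3 0x41→b8/s0 VC-HIT; vc=[6]
#4 0x52→b10/s0 MISS; vc=[6,8]
#5 0x40→b8/s0 VC-HIT; vc=[6,10]
#6 0x41→b8/s0 L1-HIT; vc=[6,10]
#7 0x57→b10/s0 VC-HIT; vc=[6,8]
#8 0x43→b8/s0 VC-HIT; vc=[6,10]
#9 0x23→b4/s0 MISS; vc=[6,10,8]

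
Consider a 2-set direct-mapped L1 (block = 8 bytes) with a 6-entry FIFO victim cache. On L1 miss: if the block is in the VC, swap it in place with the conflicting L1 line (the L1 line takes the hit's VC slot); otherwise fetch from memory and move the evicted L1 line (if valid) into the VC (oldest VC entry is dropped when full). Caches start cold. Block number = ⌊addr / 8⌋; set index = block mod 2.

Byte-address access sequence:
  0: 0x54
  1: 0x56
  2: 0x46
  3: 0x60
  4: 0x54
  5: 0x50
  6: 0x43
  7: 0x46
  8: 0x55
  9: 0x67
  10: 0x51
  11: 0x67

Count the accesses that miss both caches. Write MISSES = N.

0: 0x54 (blk 10, set 0) → MISS  vc=[]
1: 0x56 (blk 10, set 0) → L1-HIT  vc=[]
2: 0x46 (blk 8, set 0) → MISS  vc=[10]
3: 0x60 (blk 12, set 0) → MISS  vc=[10, 8]
4: 0x54 (blk 10, set 0) → VC-HIT  vc=[12, 8]
5: 0x50 (blk 10, set 0) → L1-HIT  vc=[12, 8]
6: 0x43 (blk 8, set 0) → VC-HIT  vc=[12, 10]
7: 0x46 (blk 8, set 0) → L1-HIT  vc=[12, 10]
8: 0x55 (blk 10, set 0) → VC-HIT  vc=[12, 8]
9: 0x67 (blk 12, set 0) → VC-HIT  vc=[10, 8]
10: 0x51 (blk 10, set 0) → VC-HIT  vc=[12, 8]
11: 0x67 (blk 12, set 0) → VC-HIT  vc=[10, 8]

MISSES = 3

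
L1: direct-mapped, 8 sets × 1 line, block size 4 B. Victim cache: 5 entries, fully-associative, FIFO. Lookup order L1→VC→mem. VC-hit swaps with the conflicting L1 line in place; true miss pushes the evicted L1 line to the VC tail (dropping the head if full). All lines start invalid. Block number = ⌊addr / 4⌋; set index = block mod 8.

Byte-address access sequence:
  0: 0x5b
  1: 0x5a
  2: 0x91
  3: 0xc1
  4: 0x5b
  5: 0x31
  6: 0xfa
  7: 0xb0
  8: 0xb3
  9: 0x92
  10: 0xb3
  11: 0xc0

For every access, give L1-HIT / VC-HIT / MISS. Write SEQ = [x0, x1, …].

  [0] addr=0x5b blk=22 s=6: MISS | VC []
  [1] addr=0x5a blk=22 s=6: L1-HIT | VC []
  [2] addr=0x91 blk=36 s=4: MISS | VC []
  [3] addr=0xc1 blk=48 s=0: MISS | VC []
  [4] addr=0x5b blk=22 s=6: L1-HIT | VC []
  [5] addr=0x31 blk=12 s=4: MISS | VC [36]
  [6] addr=0xfa blk=62 s=6: MISS | VC [36, 22]
  [7] addr=0xb0 blk=44 s=4: MISS | VC [36, 22, 12]
  [8] addr=0xb3 blk=44 s=4: L1-HIT | VC [36, 22, 12]
  [9] addr=0x92 blk=36 s=4: VC-HIT | VC [44, 22, 12]
  [10] addr=0xb3 blk=44 s=4: VC-HIT | VC [36, 22, 12]
  [11] addr=0xc0 blk=48 s=0: L1-HIT | VC [36, 22, 12]

SEQ = [MISS, L1-HIT, MISS, MISS, L1-HIT, MISS, MISS, MISS, L1-HIT, VC-HIT, VC-HIT, L1-HIT]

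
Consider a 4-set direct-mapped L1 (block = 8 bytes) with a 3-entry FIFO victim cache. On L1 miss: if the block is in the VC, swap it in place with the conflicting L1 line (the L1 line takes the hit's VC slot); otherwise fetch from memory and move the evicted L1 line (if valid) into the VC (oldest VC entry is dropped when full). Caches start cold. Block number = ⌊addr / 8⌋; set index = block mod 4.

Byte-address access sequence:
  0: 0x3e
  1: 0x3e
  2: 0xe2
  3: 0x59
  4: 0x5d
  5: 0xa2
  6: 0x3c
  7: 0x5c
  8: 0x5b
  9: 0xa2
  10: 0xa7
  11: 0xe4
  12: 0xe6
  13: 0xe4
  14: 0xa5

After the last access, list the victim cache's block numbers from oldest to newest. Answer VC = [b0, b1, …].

VC = [7, 28]

0: 0x3e (blk 7, set 3) → MISS  vc=[]
1: 0x3e (blk 7, set 3) → L1-HIT  vc=[]
2: 0xe2 (blk 28, set 0) → MISS  vc=[]
3: 0x59 (blk 11, set 3) → MISS  vc=[7]
4: 0x5d (blk 11, set 3) → L1-HIT  vc=[7]
5: 0xa2 (blk 20, set 0) → MISS  vc=[7, 28]
6: 0x3c (blk 7, set 3) → VC-HIT  vc=[11, 28]
7: 0x5c (blk 11, set 3) → VC-HIT  vc=[7, 28]
8: 0x5b (blk 11, set 3) → L1-HIT  vc=[7, 28]
9: 0xa2 (blk 20, set 0) → L1-HIT  vc=[7, 28]
10: 0xa7 (blk 20, set 0) → L1-HIT  vc=[7, 28]
11: 0xe4 (blk 28, set 0) → VC-HIT  vc=[7, 20]
12: 0xe6 (blk 28, set 0) → L1-HIT  vc=[7, 20]
13: 0xe4 (blk 28, set 0) → L1-HIT  vc=[7, 20]
14: 0xa5 (blk 20, set 0) → VC-HIT  vc=[7, 28]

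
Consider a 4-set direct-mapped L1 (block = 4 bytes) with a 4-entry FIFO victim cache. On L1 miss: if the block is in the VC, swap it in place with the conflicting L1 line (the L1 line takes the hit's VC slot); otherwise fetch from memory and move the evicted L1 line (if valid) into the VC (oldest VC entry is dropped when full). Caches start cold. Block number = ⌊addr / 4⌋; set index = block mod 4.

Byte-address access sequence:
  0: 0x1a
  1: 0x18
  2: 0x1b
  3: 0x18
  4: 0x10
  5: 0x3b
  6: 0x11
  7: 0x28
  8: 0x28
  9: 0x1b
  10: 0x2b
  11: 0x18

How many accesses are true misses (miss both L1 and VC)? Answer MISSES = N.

0: 0x1a (blk 6, set 2) → MISS  vc=[]
1: 0x18 (blk 6, set 2) → L1-HIT  vc=[]
2: 0x1b (blk 6, set 2) → L1-HIT  vc=[]
3: 0x18 (blk 6, set 2) → L1-HIT  vc=[]
4: 0x10 (blk 4, set 0) → MISS  vc=[]
5: 0x3b (blk 14, set 2) → MISS  vc=[6]
6: 0x11 (blk 4, set 0) → L1-HIT  vc=[6]
7: 0x28 (blk 10, set 2) → MISS  vc=[6, 14]
8: 0x28 (blk 10, set 2) → L1-HIT  vc=[6, 14]
9: 0x1b (blk 6, set 2) → VC-HIT  vc=[10, 14]
10: 0x2b (blk 10, set 2) → VC-HIT  vc=[6, 14]
11: 0x18 (blk 6, set 2) → VC-HIT  vc=[10, 14]

MISSES = 4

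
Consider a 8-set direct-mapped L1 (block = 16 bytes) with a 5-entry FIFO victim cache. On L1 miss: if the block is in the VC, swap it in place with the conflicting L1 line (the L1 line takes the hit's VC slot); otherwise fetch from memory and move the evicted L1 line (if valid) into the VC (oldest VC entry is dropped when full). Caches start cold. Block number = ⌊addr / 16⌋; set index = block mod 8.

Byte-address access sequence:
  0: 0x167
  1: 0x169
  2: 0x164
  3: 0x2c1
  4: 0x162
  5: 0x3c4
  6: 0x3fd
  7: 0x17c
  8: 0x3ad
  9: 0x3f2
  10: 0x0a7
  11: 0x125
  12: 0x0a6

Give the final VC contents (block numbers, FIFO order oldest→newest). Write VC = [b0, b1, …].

0: 0x167 (blk 22, set 6) → MISS  vc=[]
1: 0x169 (blk 22, set 6) → L1-HIT  vc=[]
2: 0x164 (blk 22, set 6) → L1-HIT  vc=[]
3: 0x2c1 (blk 44, set 4) → MISS  vc=[]
4: 0x162 (blk 22, set 6) → L1-HIT  vc=[]
5: 0x3c4 (blk 60, set 4) → MISS  vc=[44]
6: 0x3fd (blk 63, set 7) → MISS  vc=[44]
7: 0x17c (blk 23, set 7) → MISS  vc=[44, 63]
8: 0x3ad (blk 58, set 2) → MISS  vc=[44, 63]
9: 0x3f2 (blk 63, set 7) → VC-HIT  vc=[44, 23]
10: 0xa7 (blk 10, set 2) → MISS  vc=[44, 23, 58]
11: 0x125 (blk 18, set 2) → MISS  vc=[44, 23, 58, 10]
12: 0xa6 (blk 10, set 2) → VC-HIT  vc=[44, 23, 58, 18]

VC = [44, 23, 58, 18]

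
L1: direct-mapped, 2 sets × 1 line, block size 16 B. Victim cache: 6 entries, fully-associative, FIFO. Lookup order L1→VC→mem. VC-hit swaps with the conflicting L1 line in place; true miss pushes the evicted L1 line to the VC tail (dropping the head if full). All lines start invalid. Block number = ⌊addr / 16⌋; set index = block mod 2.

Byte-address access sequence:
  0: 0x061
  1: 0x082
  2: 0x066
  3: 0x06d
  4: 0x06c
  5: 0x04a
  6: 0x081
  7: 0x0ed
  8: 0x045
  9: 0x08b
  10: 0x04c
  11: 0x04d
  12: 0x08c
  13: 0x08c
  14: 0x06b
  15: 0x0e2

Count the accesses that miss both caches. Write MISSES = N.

MISSES = 4

  [0] addr=0x61 blk=6 s=0: MISS | VC []
  [1] addr=0x82 blk=8 s=0: MISS | VC [6]
  [2] addr=0x66 blk=6 s=0: VC-HIT | VC [8]
  [3] addr=0x6d blk=6 s=0: L1-HIT | VC [8]
  [4] addr=0x6c blk=6 s=0: L1-HIT | VC [8]
  [5] addr=0x4a blk=4 s=0: MISS | VC [8, 6]
  [6] addr=0x81 blk=8 s=0: VC-HIT | VC [4, 6]
  [7] addr=0xed blk=14 s=0: MISS | VC [4, 6, 8]
  [8] addr=0x45 blk=4 s=0: VC-HIT | VC [14, 6, 8]
  [9] addr=0x8b blk=8 s=0: VC-HIT | VC [14, 6, 4]
  [10] addr=0x4c blk=4 s=0: VC-HIT | VC [14, 6, 8]
  [11] addr=0x4d blk=4 s=0: L1-HIT | VC [14, 6, 8]
  [12] addr=0x8c blk=8 s=0: VC-HIT | VC [14, 6, 4]
  [13] addr=0x8c blk=8 s=0: L1-HIT | VC [14, 6, 4]
  [14] addr=0x6b blk=6 s=0: VC-HIT | VC [14, 8, 4]
  [15] addr=0xe2 blk=14 s=0: VC-HIT | VC [6, 8, 4]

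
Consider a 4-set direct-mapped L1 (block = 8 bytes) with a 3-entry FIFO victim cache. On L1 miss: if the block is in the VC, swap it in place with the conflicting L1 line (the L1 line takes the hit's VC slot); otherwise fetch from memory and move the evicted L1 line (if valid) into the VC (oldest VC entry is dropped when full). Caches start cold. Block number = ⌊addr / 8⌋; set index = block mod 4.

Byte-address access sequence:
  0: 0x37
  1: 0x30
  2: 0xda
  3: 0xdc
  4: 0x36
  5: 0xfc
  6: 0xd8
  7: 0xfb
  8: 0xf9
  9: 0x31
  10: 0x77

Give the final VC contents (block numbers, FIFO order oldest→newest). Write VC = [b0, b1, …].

VC = [27, 6]

#0 0x37→b6/s2 MISS; vc=[]
#1 0x30→b6/s2 L1-HIT; vc=[]
#2 0xda→b27/s3 MISS; vc=[]
#3 0xdc→b27/s3 L1-HIT; vc=[]
#4 0x36→b6/s2 L1-HIT; vc=[]
#5 0xfc→b31/s3 MISS; vc=[27]
#6 0xd8→b27/s3 VC-HIT; vc=[31]
#7 0xfb→b31/s3 VC-HIT; vc=[27]
#8 0xf9→b31/s3 L1-HIT; vc=[27]
#9 0x31→b6/s2 L1-HIT; vc=[27]
#10 0x77→b14/s2 MISS; vc=[27,6]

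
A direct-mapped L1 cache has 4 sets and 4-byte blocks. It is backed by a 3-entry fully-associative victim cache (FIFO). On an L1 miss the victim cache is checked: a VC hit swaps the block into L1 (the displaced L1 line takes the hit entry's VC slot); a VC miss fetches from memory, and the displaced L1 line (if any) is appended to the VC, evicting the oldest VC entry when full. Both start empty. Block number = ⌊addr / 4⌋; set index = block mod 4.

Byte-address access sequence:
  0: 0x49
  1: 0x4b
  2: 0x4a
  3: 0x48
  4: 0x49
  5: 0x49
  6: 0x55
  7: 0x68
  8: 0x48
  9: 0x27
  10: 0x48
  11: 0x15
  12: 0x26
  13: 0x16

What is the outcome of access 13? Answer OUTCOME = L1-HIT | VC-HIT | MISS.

OUTCOME = VC-HIT

  [0] addr=0x49 blk=18 s=2: MISS | VC []
  [1] addr=0x4b blk=18 s=2: L1-HIT | VC []
  [2] addr=0x4a blk=18 s=2: L1-HIT | VC []
  [3] addr=0x48 blk=18 s=2: L1-HIT | VC []
  [4] addr=0x49 blk=18 s=2: L1-HIT | VC []
  [5] addr=0x49 blk=18 s=2: L1-HIT | VC []
  [6] addr=0x55 blk=21 s=1: MISS | VC []
  [7] addr=0x68 blk=26 s=2: MISS | VC [18]
  [8] addr=0x48 blk=18 s=2: VC-HIT | VC [26]
  [9] addr=0x27 blk=9 s=1: MISS | VC [26, 21]
  [10] addr=0x48 blk=18 s=2: L1-HIT | VC [26, 21]
  [11] addr=0x15 blk=5 s=1: MISS | VC [26, 21, 9]
  [12] addr=0x26 blk=9 s=1: VC-HIT | VC [26, 21, 5]
  [13] addr=0x16 blk=5 s=1: VC-HIT | VC [26, 21, 9]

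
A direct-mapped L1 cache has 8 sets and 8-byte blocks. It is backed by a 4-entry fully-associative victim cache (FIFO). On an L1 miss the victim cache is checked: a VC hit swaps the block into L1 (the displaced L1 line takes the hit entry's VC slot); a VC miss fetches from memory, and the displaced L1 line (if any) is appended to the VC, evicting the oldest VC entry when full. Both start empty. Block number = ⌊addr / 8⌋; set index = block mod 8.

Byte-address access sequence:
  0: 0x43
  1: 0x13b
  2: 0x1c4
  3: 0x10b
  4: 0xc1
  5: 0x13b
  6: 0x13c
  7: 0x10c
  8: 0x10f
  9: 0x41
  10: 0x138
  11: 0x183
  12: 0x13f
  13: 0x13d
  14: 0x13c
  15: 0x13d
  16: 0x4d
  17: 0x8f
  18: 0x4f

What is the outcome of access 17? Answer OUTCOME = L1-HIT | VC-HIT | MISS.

OUTCOME = MISS

0: 0x43 (blk 8, set 0) → MISS  vc=[]
1: 0x13b (blk 39, set 7) → MISS  vc=[]
2: 0x1c4 (blk 56, set 0) → MISS  vc=[8]
3: 0x10b (blk 33, set 1) → MISS  vc=[8]
4: 0xc1 (blk 24, set 0) → MISS  vc=[8, 56]
5: 0x13b (blk 39, set 7) → L1-HIT  vc=[8, 56]
6: 0x13c (blk 39, set 7) → L1-HIT  vc=[8, 56]
7: 0x10c (blk 33, set 1) → L1-HIT  vc=[8, 56]
8: 0x10f (blk 33, set 1) → L1-HIT  vc=[8, 56]
9: 0x41 (blk 8, set 0) → VC-HIT  vc=[24, 56]
10: 0x138 (blk 39, set 7) → L1-HIT  vc=[24, 56]
11: 0x183 (blk 48, set 0) → MISS  vc=[24, 56, 8]
12: 0x13f (blk 39, set 7) → L1-HIT  vc=[24, 56, 8]
13: 0x13d (blk 39, set 7) → L1-HIT  vc=[24, 56, 8]
14: 0x13c (blk 39, set 7) → L1-HIT  vc=[24, 56, 8]
15: 0x13d (blk 39, set 7) → L1-HIT  vc=[24, 56, 8]
16: 0x4d (blk 9, set 1) → MISS  vc=[24, 56, 8, 33]
17: 0x8f (blk 17, set 1) → MISS  vc=[56, 8, 33, 9]
18: 0x4f (blk 9, set 1) → VC-HIT  vc=[56, 8, 33, 17]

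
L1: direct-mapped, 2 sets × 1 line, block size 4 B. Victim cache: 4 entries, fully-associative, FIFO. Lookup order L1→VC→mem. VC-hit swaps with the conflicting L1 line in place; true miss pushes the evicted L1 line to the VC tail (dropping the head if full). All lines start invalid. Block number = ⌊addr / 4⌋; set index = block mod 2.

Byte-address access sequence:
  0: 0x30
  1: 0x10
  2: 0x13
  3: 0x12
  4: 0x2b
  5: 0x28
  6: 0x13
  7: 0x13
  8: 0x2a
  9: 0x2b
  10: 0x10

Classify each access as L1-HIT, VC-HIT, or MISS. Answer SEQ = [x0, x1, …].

0: 0x30 (blk 12, set 0) → MISS  vc=[]
1: 0x10 (blk 4, set 0) → MISS  vc=[12]
2: 0x13 (blk 4, set 0) → L1-HIT  vc=[12]
3: 0x12 (blk 4, set 0) → L1-HIT  vc=[12]
4: 0x2b (blk 10, set 0) → MISS  vc=[12, 4]
5: 0x28 (blk 10, set 0) → L1-HIT  vc=[12, 4]
6: 0x13 (blk 4, set 0) → VC-HIT  vc=[12, 10]
7: 0x13 (blk 4, set 0) → L1-HIT  vc=[12, 10]
8: 0x2a (blk 10, set 0) → VC-HIT  vc=[12, 4]
9: 0x2b (blk 10, set 0) → L1-HIT  vc=[12, 4]
10: 0x10 (blk 4, set 0) → VC-HIT  vc=[12, 10]

SEQ = [MISS, MISS, L1-HIT, L1-HIT, MISS, L1-HIT, VC-HIT, L1-HIT, VC-HIT, L1-HIT, VC-HIT]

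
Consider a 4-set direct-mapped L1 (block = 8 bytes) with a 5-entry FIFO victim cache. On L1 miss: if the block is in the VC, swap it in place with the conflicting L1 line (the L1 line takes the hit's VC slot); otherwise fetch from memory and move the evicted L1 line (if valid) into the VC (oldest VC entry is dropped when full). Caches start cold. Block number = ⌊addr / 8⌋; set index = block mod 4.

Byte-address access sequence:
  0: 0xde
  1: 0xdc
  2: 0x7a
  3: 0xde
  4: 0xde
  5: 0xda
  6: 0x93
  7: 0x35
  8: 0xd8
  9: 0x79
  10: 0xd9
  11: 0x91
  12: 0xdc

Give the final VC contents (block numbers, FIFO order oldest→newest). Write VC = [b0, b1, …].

VC = [15, 6]

0: 0xde (blk 27, set 3) → MISS  vc=[]
1: 0xdc (blk 27, set 3) → L1-HIT  vc=[]
2: 0x7a (blk 15, set 3) → MISS  vc=[27]
3: 0xde (blk 27, set 3) → VC-HIT  vc=[15]
4: 0xde (blk 27, set 3) → L1-HIT  vc=[15]
5: 0xda (blk 27, set 3) → L1-HIT  vc=[15]
6: 0x93 (blk 18, set 2) → MISS  vc=[15]
7: 0x35 (blk 6, set 2) → MISS  vc=[15, 18]
8: 0xd8 (blk 27, set 3) → L1-HIT  vc=[15, 18]
9: 0x79 (blk 15, set 3) → VC-HIT  vc=[27, 18]
10: 0xd9 (blk 27, set 3) → VC-HIT  vc=[15, 18]
11: 0x91 (blk 18, set 2) → VC-HIT  vc=[15, 6]
12: 0xdc (blk 27, set 3) → L1-HIT  vc=[15, 6]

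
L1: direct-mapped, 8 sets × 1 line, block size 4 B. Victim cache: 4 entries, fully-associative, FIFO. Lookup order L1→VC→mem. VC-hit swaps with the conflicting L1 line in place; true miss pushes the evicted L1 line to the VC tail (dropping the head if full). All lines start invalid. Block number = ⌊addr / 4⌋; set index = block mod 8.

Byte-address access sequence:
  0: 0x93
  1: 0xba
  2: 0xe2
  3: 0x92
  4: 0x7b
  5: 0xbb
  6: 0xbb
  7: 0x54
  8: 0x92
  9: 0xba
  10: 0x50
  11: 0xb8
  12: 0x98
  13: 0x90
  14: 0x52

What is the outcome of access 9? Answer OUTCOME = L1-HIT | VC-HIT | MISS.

OUTCOME = L1-HIT

#0 0x93→b36/s4 MISS; vc=[]
#1 0xba→b46/s6 MISS; vc=[]
#2 0xe2→b56/s0 MISS; vc=[]
#3 0x92→b36/s4 L1-HIT; vc=[]
#4 0x7b→b30/s6 MISS; vc=[46]
#5 0xbb→b46/s6 VC-HIT; vc=[30]
#6 0xbb→b46/s6 L1-HIT; vc=[30]
#7 0x54→b21/s5 MISS; vc=[30]
#8 0x92→b36/s4 L1-HIT; vc=[30]
#9 0xba→b46/s6 L1-HIT; vc=[30]
#10 0x50→b20/s4 MISS; vc=[30,36]
#11 0xb8→b46/s6 L1-HIT; vc=[30,36]
#12 0x98→b38/s6 MISS; vc=[30,36,46]
#13 0x90→b36/s4 VC-HIT; vc=[30,20,46]
#14 0x52→b20/s4 VC-HIT; vc=[30,36,46]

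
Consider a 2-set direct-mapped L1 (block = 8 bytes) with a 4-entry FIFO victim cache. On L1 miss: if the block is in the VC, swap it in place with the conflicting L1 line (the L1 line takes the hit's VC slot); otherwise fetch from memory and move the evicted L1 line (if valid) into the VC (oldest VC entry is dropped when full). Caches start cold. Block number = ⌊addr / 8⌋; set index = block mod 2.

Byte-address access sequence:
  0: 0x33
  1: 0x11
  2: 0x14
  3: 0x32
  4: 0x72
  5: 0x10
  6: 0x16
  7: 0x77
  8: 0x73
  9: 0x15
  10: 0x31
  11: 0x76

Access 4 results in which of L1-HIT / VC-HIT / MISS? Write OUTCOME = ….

OUTCOME = MISS

0: 0x33 (blk 6, set 0) → MISS  vc=[]
1: 0x11 (blk 2, set 0) → MISS  vc=[6]
2: 0x14 (blk 2, set 0) → L1-HIT  vc=[6]
3: 0x32 (blk 6, set 0) → VC-HIT  vc=[2]
4: 0x72 (blk 14, set 0) → MISS  vc=[2, 6]
5: 0x10 (blk 2, set 0) → VC-HIT  vc=[14, 6]
6: 0x16 (blk 2, set 0) → L1-HIT  vc=[14, 6]
7: 0x77 (blk 14, set 0) → VC-HIT  vc=[2, 6]
8: 0x73 (blk 14, set 0) → L1-HIT  vc=[2, 6]
9: 0x15 (blk 2, set 0) → VC-HIT  vc=[14, 6]
10: 0x31 (blk 6, set 0) → VC-HIT  vc=[14, 2]
11: 0x76 (blk 14, set 0) → VC-HIT  vc=[6, 2]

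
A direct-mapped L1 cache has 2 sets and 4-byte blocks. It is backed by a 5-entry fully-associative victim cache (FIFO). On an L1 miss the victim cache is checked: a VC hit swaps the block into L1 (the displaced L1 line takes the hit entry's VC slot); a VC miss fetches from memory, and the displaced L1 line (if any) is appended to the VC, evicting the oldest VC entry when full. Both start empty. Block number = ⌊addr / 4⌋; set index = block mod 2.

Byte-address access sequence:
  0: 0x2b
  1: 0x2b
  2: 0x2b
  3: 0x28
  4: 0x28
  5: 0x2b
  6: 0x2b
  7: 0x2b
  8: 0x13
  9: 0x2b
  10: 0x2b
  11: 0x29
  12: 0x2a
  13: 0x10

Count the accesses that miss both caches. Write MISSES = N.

  [0] addr=0x2b blk=10 s=0: MISS | VC []
  [1] addr=0x2b blk=10 s=0: L1-HIT | VC []
  [2] addr=0x2b blk=10 s=0: L1-HIT | VC []
  [3] addr=0x28 blk=10 s=0: L1-HIT | VC []
  [4] addr=0x28 blk=10 s=0: L1-HIT | VC []
  [5] addr=0x2b blk=10 s=0: L1-HIT | VC []
  [6] addr=0x2b blk=10 s=0: L1-HIT | VC []
  [7] addr=0x2b blk=10 s=0: L1-HIT | VC []
  [8] addr=0x13 blk=4 s=0: MISS | VC [10]
  [9] addr=0x2b blk=10 s=0: VC-HIT | VC [4]
  [10] addr=0x2b blk=10 s=0: L1-HIT | VC [4]
  [11] addr=0x29 blk=10 s=0: L1-HIT | VC [4]
  [12] addr=0x2a blk=10 s=0: L1-HIT | VC [4]
  [13] addr=0x10 blk=4 s=0: VC-HIT | VC [10]

MISSES = 2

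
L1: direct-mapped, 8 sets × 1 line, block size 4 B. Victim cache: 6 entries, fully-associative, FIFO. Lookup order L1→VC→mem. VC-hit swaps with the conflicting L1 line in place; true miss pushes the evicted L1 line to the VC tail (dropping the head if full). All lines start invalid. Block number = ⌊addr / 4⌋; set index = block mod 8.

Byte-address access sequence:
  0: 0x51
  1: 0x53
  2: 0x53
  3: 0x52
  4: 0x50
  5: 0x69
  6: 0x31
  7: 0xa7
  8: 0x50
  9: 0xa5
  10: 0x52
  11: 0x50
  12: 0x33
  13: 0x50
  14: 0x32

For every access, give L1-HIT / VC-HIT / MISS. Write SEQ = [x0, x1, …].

0: 0x51 (blk 20, set 4) → MISS  vc=[]
1: 0x53 (blk 20, set 4) → L1-HIT  vc=[]
2: 0x53 (blk 20, set 4) → L1-HIT  vc=[]
3: 0x52 (blk 20, set 4) → L1-HIT  vc=[]
4: 0x50 (blk 20, set 4) → L1-HIT  vc=[]
5: 0x69 (blk 26, set 2) → MISS  vc=[]
6: 0x31 (blk 12, set 4) → MISS  vc=[20]
7: 0xa7 (blk 41, set 1) → MISS  vc=[20]
8: 0x50 (blk 20, set 4) → VC-HIT  vc=[12]
9: 0xa5 (blk 41, set 1) → L1-HIT  vc=[12]
10: 0x52 (blk 20, set 4) → L1-HIT  vc=[12]
11: 0x50 (blk 20, set 4) → L1-HIT  vc=[12]
12: 0x33 (blk 12, set 4) → VC-HIT  vc=[20]
13: 0x50 (blk 20, set 4) → VC-HIT  vc=[12]
14: 0x32 (blk 12, set 4) → VC-HIT  vc=[20]

SEQ = [MISS, L1-HIT, L1-HIT, L1-HIT, L1-HIT, MISS, MISS, MISS, VC-HIT, L1-HIT, L1-HIT, L1-HIT, VC-HIT, VC-HIT, VC-HIT]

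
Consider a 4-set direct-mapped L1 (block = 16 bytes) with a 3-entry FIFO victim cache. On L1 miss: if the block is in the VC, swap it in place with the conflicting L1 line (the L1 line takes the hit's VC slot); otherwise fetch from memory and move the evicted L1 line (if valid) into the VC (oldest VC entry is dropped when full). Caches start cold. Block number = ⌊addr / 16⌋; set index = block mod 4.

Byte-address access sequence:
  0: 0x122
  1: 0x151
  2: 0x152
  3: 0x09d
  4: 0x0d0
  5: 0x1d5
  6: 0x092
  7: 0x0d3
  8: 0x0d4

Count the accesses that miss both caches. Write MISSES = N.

  [0] addr=0x122 blk=18 s=2: MISS | VC []
  [1] addr=0x151 blk=21 s=1: MISS | VC []
  [2] addr=0x152 blk=21 s=1: L1-HIT | VC []
  [3] addr=0x9d blk=9 s=1: MISS | VC [21]
  [4] addr=0xd0 blk=13 s=1: MISS | VC [21, 9]
  [5] addr=0x1d5 blk=29 s=1: MISS | VC [21, 9, 13]
  [6] addr=0x92 blk=9 s=1: VC-HIT | VC [21, 29, 13]
  [7] addr=0xd3 blk=13 s=1: VC-HIT | VC [21, 29, 9]
  [8] addr=0xd4 blk=13 s=1: L1-HIT | VC [21, 29, 9]

MISSES = 5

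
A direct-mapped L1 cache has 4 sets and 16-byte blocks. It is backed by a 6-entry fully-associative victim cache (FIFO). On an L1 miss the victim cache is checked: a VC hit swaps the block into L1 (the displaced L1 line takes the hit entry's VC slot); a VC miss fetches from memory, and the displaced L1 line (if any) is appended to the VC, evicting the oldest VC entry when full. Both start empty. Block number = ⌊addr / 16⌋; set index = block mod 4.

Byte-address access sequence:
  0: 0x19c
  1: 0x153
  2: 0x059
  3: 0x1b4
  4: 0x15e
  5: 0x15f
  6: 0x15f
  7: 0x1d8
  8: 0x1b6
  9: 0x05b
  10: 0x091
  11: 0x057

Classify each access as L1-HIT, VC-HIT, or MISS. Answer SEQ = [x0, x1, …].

SEQ = [MISS, MISS, MISS, MISS, VC-HIT, L1-HIT, L1-HIT, MISS, L1-HIT, VC-HIT, MISS, VC-HIT]

#0 0x19c→b25/s1 MISS; vc=[]
#1 0x153→b21/s1 MISS; vc=[25]
#2 0x59→b5/s1 MISS; vc=[25,21]
#3 0x1b4→b27/s3 MISS; vc=[25,21]
#4 0x15e→b21/s1 VC-HIT; vc=[25,5]
#5 0x15f→b21/s1 L1-HIT; vc=[25,5]
#6 0x15f→b21/s1 L1-HIT; vc=[25,5]
#7 0x1d8→b29/s1 MISS; vc=[25,5,21]
#8 0x1b6→b27/s3 L1-HIT; vc=[25,5,21]
#9 0x5b→b5/s1 VC-HIT; vc=[25,29,21]
#10 0x91→b9/s1 MISS; vc=[25,29,21,5]
#11 0x57→b5/s1 VC-HIT; vc=[25,29,21,9]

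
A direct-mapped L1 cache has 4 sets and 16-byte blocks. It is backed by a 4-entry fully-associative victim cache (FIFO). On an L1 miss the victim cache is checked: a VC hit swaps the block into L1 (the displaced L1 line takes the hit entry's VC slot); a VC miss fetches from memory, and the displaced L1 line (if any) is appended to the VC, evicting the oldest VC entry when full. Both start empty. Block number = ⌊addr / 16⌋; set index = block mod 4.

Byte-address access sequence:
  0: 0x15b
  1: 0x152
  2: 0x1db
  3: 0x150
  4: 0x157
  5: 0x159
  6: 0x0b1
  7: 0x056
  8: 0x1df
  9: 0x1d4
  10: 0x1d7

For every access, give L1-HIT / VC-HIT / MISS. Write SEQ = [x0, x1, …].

#0 0x15b→b21/s1 MISS; vc=[]
#1 0x152→b21/s1 L1-HIT; vc=[]
#2 0x1db→b29/s1 MISS; vc=[21]
#3 0x150→b21/s1 VC-HIT; vc=[29]
#4 0x157→b21/s1 L1-HIT; vc=[29]
#5 0x159→b21/s1 L1-HIT; vc=[29]
#6 0xb1→b11/s3 MISS; vc=[29]
#7 0x56→b5/s1 MISS; vc=[29,21]
#8 0x1df→b29/s1 VC-HIT; vc=[5,21]
#9 0x1d4→b29/s1 L1-HIT; vc=[5,21]
#10 0x1d7→b29/s1 L1-HIT; vc=[5,21]

SEQ = [MISS, L1-HIT, MISS, VC-HIT, L1-HIT, L1-HIT, MISS, MISS, VC-HIT, L1-HIT, L1-HIT]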